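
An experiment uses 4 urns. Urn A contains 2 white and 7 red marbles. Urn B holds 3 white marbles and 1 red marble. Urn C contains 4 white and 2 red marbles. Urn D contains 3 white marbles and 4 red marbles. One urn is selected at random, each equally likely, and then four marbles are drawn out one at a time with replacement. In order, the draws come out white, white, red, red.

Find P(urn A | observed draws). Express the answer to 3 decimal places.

Compute the likelihood of the observed sequence for each case: P(data | urn A) = (2/9)(2/9)(7/9)(7/9) = 0.029873; P(data | urn B) = (3/4)(3/4)(1/4)(1/4) = 0.035156; P(data | urn C) = (4/6)(4/6)(2/6)(2/6) = 0.049383; P(data | urn D) = (3/7)(3/7)(4/7)(4/7) = 0.059975.
Weighting by the prior gives 1/4 · 0.029873 = 0.0074684, 1/4 · 0.035156 = 0.0087891, 1/4 · 0.049383 = 0.012346, 1/4 · 0.059975 = 0.014994; these sum to 0.043597.
So P(urn A | data) = (0.0074684) / (0.043597) = 0.17131.

0.171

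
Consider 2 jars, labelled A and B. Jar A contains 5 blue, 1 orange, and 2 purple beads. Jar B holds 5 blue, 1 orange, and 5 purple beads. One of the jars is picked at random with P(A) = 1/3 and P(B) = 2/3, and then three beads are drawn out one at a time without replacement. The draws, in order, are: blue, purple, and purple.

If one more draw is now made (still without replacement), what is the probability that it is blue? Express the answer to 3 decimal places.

0.539

Under each hypothesis, the probability of the observed sequence is: P(data | jar A) = (5/8)(2/7)(1/6) = 0.029762; P(data | jar B) = (5/11)(5/10)(4/9) = 0.10101.
The prior-weighted likelihoods are 1/3 · 0.029762 = 0.0099206, 2/3 · 0.10101 = 0.06734; with total 0.077261.
Normalising, the posterior is P(jar A | data) = 0.1284, P(jar B | data) = 0.8716.
Averaging over the posterior, P(blue next | data) = (4/5)(0.1284) + (1/2)(0.8716) = 0.53852.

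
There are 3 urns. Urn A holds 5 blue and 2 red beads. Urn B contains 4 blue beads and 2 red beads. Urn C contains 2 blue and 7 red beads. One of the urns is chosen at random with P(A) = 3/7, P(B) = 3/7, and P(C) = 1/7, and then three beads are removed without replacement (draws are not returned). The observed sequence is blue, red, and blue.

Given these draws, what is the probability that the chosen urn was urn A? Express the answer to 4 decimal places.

0.4765

Compute the likelihood of the observed sequence for each case: P(data | urn A) = (5/7)(2/6)(4/5) = 0.19048; P(data | urn B) = (4/6)(2/5)(3/4) = 0.2; P(data | urn C) = (2/9)(7/8)(1/7) = 0.027778.
The prior-weighted likelihoods are 3/7 · 0.19048 = 0.081633, 3/7 · 0.2 = 0.085714, 1/7 · 0.027778 = 0.0039683; with total 0.17132.
Therefore the posterior P(urn A | data) = (0.081633) / (0.17132) = 0.47651.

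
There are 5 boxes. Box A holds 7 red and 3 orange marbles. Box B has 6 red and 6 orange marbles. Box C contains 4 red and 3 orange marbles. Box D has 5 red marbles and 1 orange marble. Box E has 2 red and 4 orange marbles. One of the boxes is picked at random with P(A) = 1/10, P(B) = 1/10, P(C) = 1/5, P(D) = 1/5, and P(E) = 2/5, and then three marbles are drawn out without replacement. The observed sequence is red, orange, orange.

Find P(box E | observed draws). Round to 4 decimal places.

Compute the likelihood of the observed sequence for each case: P(data | box A) = (7/10)(3/9)(2/8) = 0.058333; P(data | box B) = (6/12)(6/11)(5/10) = 0.13636; P(data | box C) = (4/7)(3/6)(2/5) = 0.11429; P(data | box D) = (5/6)(1/5)(0/4) = 0; P(data | box E) = (2/6)(4/5)(3/4) = 0.2.
Weighting by the prior gives 1/10 · 0.058333 = 0.0058333, 1/10 · 0.13636 = 0.013636, 1/5 · 0.11429 = 0.022857, 1/5 · 0 = 0, 2/5 · 0.2 = 0.08; summing to 0.12233.
Hence P(box E | data) = (0.08) / (0.12233) = 0.65399.

0.6540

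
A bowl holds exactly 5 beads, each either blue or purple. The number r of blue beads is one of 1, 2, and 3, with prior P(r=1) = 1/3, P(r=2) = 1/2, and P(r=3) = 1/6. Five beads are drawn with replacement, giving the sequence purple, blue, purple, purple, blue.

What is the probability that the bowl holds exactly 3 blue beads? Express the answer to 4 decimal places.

0.1374

For each hypothesis, P(data | H) works out to: P(data | r = 1) = (4/5)(1/5)(4/5)(4/5)(1/5) = 0.02048; P(data | r = 2) = (3/5)(2/5)(3/5)(3/5)(2/5) = 0.03456; P(data | r = 3) = (2/5)(3/5)(2/5)(2/5)(3/5) = 0.02304.
Weighting by the prior gives 1/3 · 0.02048 = 0.0068267, 1/2 · 0.03456 = 0.01728, 1/6 · 0.02304 = 0.00384; with total 0.027947.
By Bayes' rule, P(r = 3 | data) = (0.00384) / (0.027947) = 0.1374.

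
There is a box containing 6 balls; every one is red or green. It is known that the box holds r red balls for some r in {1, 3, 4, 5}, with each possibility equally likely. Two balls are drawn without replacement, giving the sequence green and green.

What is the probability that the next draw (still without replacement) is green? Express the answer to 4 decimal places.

0.5893

For each hypothesis, P(data | H) works out to: P(data | r = 1) = (5/6)(4/5) = 2/3; P(data | r = 3) = (3/6)(2/5) = 1/5; P(data | r = 4) = (2/6)(1/5) = 1/15; P(data | r = 5) = (1/6)(0/5) = 0.
Weighting by the prior gives 1/4 · 2/3 = 1/6, 1/4 · 1/5 = 1/20, 1/4 · 1/15 = 1/60, 1/4 · 0 = 0; these sum to 7/30.
The posterior is then P(r = 1 | data) = 5/7, P(r = 3 | data) = 3/14, P(r = 4 | data) = 1/14, P(r = 5 | data) = 0.
The predictive probability is P(green next | data) = (3/4)(5/7) + (1/4)(3/14) + (0)(1/14) = 33/56.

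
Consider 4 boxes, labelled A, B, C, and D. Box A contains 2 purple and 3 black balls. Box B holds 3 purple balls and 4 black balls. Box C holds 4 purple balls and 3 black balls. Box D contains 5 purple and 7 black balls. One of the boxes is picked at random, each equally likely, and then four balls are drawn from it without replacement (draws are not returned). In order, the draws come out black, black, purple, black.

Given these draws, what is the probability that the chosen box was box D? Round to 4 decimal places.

0.2920

Under each hypothesis, the probability of the observed sequence is: P(data | box A) = (3/5)(2/4)(2/3)(1/2) = 0.1; P(data | box B) = (4/7)(3/6)(3/5)(2/4) = 0.085714; P(data | box C) = (3/7)(2/6)(4/5)(1/4) = 0.028571; P(data | box D) = (7/12)(6/11)(5/10)(5/9) = 0.088384.
Multiplying each by its prior: 1/4 · 0.1 = 0.025, 1/4 · 0.085714 = 0.021429, 1/4 · 0.028571 = 0.0071429, 1/4 · 0.088384 = 0.022096; summing to 0.075667.
Hence P(box D | data) = (0.022096) / (0.075667) = 0.29201.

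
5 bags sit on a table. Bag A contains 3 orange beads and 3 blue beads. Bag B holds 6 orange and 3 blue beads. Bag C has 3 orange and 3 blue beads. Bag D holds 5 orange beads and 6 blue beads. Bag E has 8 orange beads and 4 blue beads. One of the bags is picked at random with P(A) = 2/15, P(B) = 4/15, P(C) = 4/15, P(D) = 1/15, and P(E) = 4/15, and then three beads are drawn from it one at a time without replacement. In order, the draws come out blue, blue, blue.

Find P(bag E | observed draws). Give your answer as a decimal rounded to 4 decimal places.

0.1343

Under each hypothesis, the probability of the observed sequence is: P(data | bag A) = (3/6)(2/5)(1/4) = 0.05; P(data | bag B) = (3/9)(2/8)(1/7) = 0.011905; P(data | bag C) = (3/6)(2/5)(1/4) = 0.05; P(data | bag D) = (6/11)(5/10)(4/9) = 0.12121; P(data | bag E) = (4/12)(3/11)(2/10) = 0.018182.
Multiplying each by its prior: 2/15 · 0.05 = 0.0066667, 4/15 · 0.011905 = 0.0031746, 4/15 · 0.05 = 0.013333, 1/15 · 0.12121 = 0.0080808, 4/15 · 0.018182 = 0.0048485; these sum to 0.036104.
Therefore the posterior P(bag E | data) = (0.0048485) / (0.036104) = 0.13429.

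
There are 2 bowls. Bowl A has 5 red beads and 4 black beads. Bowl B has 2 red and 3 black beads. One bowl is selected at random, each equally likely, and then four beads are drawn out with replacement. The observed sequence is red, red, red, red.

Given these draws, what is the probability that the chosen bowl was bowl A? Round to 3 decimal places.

For each hypothesis, P(data | H) works out to: P(data | bowl A) = (5/9)(5/9)(5/9)(5/9) = 0.09526; P(data | bowl B) = (2/5)(2/5)(2/5)(2/5) = 0.0256.
Weighting by the prior gives 1/2 · 0.09526 = 0.04763, 1/2 · 0.0256 = 0.0128; with total 0.06043.
By Bayes' rule, P(bowl A | data) = (0.04763) / (0.06043) = 0.78818.

0.788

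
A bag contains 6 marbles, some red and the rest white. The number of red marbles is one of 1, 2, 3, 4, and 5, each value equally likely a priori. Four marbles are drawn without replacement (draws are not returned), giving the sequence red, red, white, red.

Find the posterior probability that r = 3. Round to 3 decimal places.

0.143

Under each hypothesis, the probability of the observed sequence is: P(data | r = 1) = (1/6)(0/5) = 0; P(data | r = 2) = (2/6)(1/5)(4/4)(0/3) = 0; P(data | r = 3) = (3/6)(2/5)(3/4)(1/3) = 1/20; P(data | r = 4) = (4/6)(3/5)(2/4)(2/3) = 2/15; P(data | r = 5) = (5/6)(4/5)(1/4)(3/3) = 1/6.
The prior-weighted likelihoods are 1/5 · 0 = 0, 1/5 · 0 = 0, 1/5 · 1/20 = 1/100, 1/5 · 2/15 = 2/75, 1/5 · 1/6 = 1/30; summing to 7/100.
Hence P(r = 3 | data) = (1/100) / (7/100) = 1/7.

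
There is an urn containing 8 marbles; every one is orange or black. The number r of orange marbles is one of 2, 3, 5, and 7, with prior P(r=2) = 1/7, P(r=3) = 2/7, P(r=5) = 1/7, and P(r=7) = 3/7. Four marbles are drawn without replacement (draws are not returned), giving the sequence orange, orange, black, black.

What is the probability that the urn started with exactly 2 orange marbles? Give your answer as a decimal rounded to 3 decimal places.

0.143

Compute the likelihood of the observed sequence for each case: P(data | r = 2) = (2/8)(1/7)(6/6)(5/5) = 1/28; P(data | r = 3) = (3/8)(2/7)(5/6)(4/5) = 1/14; P(data | r = 5) = (5/8)(4/7)(3/6)(2/5) = 1/14; P(data | r = 7) = (7/8)(6/7)(1/6)(0/5) = 0.
The prior-weighted likelihoods are 1/7 · 1/28 = 1/196, 2/7 · 1/14 = 1/49, 1/7 · 1/14 = 1/98, 3/7 · 0 = 0; these sum to 1/28.
So P(r = 2 | data) = (1/196) / (1/28) = 1/7.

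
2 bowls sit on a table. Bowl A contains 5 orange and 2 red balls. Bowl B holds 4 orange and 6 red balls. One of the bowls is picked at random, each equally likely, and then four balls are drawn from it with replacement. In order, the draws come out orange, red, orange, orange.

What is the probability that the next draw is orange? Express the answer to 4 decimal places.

0.6296

Under each hypothesis, the probability of the observed sequence is: P(data | bowl A) = (5/7)(2/7)(5/7)(5/7) = 0.10412; P(data | bowl B) = (4/10)(6/10)(4/10)(4/10) = 0.0384.
The prior-weighted likelihoods are 1/2 · 0.10412 = 0.052062, 1/2 · 0.0384 = 0.0192; these sum to 0.071262.
Normalising, the posterior is P(bowl A | data) = 0.73057, P(bowl B | data) = 0.26943.
Averaging over the posterior, P(orange next | data) = (5/7)(0.73057) + (2/5)(0.26943) = 0.62961.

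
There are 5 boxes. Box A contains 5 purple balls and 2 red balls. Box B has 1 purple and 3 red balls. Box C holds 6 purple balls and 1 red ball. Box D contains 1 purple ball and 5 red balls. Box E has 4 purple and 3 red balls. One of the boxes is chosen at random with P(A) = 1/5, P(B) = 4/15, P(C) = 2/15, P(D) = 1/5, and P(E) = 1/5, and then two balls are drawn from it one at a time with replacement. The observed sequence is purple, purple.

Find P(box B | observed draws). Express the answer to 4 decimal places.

0.0580

Under each hypothesis, the probability of the observed sequence is: P(data | box A) = (5/7)(5/7) = 0.5102; P(data | box B) = (1/4)(1/4) = 0.0625; P(data | box C) = (6/7)(6/7) = 0.73469; P(data | box D) = (1/6)(1/6) = 0.027778; P(data | box E) = (4/7)(4/7) = 0.32653.
Multiplying each by its prior: 1/5 · 0.5102 = 0.10204, 4/15 · 0.0625 = 0.016667, 2/15 · 0.73469 = 0.097959, 1/5 · 0.027778 = 0.0055556, 1/5 · 0.32653 = 0.065306; with total 0.28753.
By Bayes' rule, P(box B | data) = (0.016667) / (0.28753) = 0.057965.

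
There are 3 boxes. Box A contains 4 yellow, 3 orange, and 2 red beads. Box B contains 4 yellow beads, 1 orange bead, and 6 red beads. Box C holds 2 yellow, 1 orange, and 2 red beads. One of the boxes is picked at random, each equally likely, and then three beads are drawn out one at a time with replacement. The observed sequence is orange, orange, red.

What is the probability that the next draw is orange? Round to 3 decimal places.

0.262

The likelihood of the observed sequence under each hypothesis: P(data | box A) = (3/9)(3/9)(2/9) = 0.024691; P(data | box B) = (1/11)(1/11)(6/11) = 0.0045079; P(data | box C) = (1/5)(1/5)(2/5) = 0.016.
Multiplying each by its prior: 1/3 · 0.024691 = 0.0082305, 1/3 · 0.0045079 = 0.0015026, 1/3 · 0.016 = 0.0053333; with total 0.015066.
The posterior is then P(box A | data) = 0.54628, P(box B | data) = 0.099734, P(box C | data) = 0.35399.
The predictive probability is P(orange next | data) = (1/3)(0.54628) + (1/11)(0.099734) + (1/5)(0.35399) = 0.26196.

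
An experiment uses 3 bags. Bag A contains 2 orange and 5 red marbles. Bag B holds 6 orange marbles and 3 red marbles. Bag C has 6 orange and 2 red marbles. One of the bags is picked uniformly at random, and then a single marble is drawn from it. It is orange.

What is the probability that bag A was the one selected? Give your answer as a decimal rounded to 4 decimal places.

Under each hypothesis, the probability of this draw is: P(data | bag A) = (2/7) = 2/7; P(data | bag B) = (6/9) = 2/3; P(data | bag C) = (6/8) = 3/4.
Multiplying each by its prior: 1/3 · 2/7 = 2/21, 1/3 · 2/3 = 2/9, 1/3 · 3/4 = 1/4; with total 143/252.
By Bayes' rule, P(bag A | data) = (2/21) / (143/252) = 24/143.

0.1678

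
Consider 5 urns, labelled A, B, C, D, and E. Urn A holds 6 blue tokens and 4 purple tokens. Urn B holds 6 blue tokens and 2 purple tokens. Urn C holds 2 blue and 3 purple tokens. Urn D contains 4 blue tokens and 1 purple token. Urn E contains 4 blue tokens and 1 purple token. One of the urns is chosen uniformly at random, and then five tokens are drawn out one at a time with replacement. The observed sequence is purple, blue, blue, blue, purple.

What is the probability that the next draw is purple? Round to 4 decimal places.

0.3397

The likelihood of the observed sequence under each hypothesis: P(data | urn A) = (4/10)(6/10)(6/10)(6/10)(4/10) = 0.03456; P(data | urn B) = (2/8)(6/8)(6/8)(6/8)(2/8) = 0.026367; P(data | urn C) = (3/5)(2/5)(2/5)(2/5)(3/5) = 0.02304; P(data | urn D) = (1/5)(4/5)(4/5)(4/5)(1/5) = 0.02048; P(data | urn E) = (1/5)(4/5)(4/5)(4/5)(1/5) = 0.02048.
Weighting by the prior gives 1/5 · 0.03456 = 0.006912, 1/5 · 0.026367 = 0.0052734, 1/5 · 0.02304 = 0.004608, 1/5 · 0.02048 = 0.004096, 1/5 · 0.02048 = 0.004096; these sum to 0.024985.
The posterior is then P(urn A | data) = 0.27664, P(urn B | data) = 0.21106, P(urn C | data) = 0.18443, P(urn D | data) = 0.16394, P(urn E | data) = 0.16394.
So P(purple next | data) = Σ P(purple next | H) P(H | data) = (2/5)(0.27664) + (1/4)(0.21106) + (3/5)(0.18443) + (1/5)(0.16394) + (1/5)(0.16394) = 0.33965.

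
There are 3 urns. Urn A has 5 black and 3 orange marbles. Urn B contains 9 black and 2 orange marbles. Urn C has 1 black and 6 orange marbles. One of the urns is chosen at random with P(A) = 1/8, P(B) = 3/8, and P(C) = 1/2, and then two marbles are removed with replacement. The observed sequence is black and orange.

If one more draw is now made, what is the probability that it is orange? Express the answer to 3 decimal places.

For each hypothesis, P(data | H) works out to: P(data | urn A) = (5/8)(3/8) = 0.23438; P(data | urn B) = (9/11)(2/11) = 0.14876; P(data | urn C) = (1/7)(6/7) = 0.12245.
Weighting by the prior gives 1/8 · 0.23438 = 0.029297, 3/8 · 0.14876 = 0.055785, 1/2 · 0.12245 = 0.061224; summing to 0.14631.
The posterior is then P(urn A | data) = 0.20024, P(urn B | data) = 0.38129, P(urn C | data) = 0.41847.
So P(orange next | data) = Σ P(orange next | H) P(H | data) = (3/8)(0.20024) + (2/11)(0.38129) + (6/7)(0.41847) = 0.5031.

0.503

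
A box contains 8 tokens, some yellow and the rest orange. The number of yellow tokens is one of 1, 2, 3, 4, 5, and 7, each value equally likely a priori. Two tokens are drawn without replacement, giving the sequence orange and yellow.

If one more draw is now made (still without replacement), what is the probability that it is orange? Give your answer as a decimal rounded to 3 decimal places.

The likelihood of the observed sequence under each hypothesis: P(data | r = 1) = (7/8)(1/7) = 1/8; P(data | r = 2) = (6/8)(2/7) = 3/14; P(data | r = 3) = (5/8)(3/7) = 15/56; P(data | r = 4) = (4/8)(4/7) = 2/7; P(data | r = 5) = (3/8)(5/7) = 15/56; P(data | r = 7) = (1/8)(7/7) = 1/8.
The prior-weighted likelihoods are 1/6 · 1/8 = 1/48, 1/6 · 3/14 = 1/28, 1/6 · 15/56 = 5/112, 1/6 · 2/7 = 1/21, 1/6 · 15/56 = 5/112, 1/6 · 1/8 = 1/48; these sum to 3/14.
The posterior is then P(r = 1 | data) = 7/72, P(r = 2 | data) = 1/6, P(r = 3 | data) = 5/24, P(r = 4 | data) = 2/9, P(r = 5 | data) = 5/24, P(r = 7 | data) = 7/72.
So P(orange next | data) = Σ P(orange next | H) P(H | data) = (1)(7/72) + (5/6)(1/6) + (2/3)(5/24) + (1/2)(2/9) + (1/3)(5/24) + (0)(7/72) = 5/9.

0.556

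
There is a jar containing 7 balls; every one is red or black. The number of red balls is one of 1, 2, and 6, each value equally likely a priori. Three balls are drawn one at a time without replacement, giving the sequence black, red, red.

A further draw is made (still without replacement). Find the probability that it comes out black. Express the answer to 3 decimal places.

For each hypothesis, P(data | H) works out to: P(data | r = 1) = (6/7)(1/6)(0/5) = 0; P(data | r = 2) = (5/7)(2/6)(1/5) = 1/21; P(data | r = 6) = (1/7)(6/6)(5/5) = 1/7.
The prior-weighted likelihoods are 1/3 · 0 = 0, 1/3 · 1/21 = 1/63, 1/3 · 1/7 = 1/21; summing to 4/63.
Normalising, the posterior is P(r = 1 | data) = 0, P(r = 2 | data) = 1/4, P(r = 6 | data) = 3/4.
So P(black next | data) = Σ P(black next | H) P(H | data) = (1)(1/4) + (0)(3/4) = 1/4.

0.250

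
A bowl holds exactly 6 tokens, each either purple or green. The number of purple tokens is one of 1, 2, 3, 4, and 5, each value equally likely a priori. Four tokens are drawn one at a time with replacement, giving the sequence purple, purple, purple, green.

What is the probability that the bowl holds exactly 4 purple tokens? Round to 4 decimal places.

0.3450

Compute the likelihood of the observed sequence for each case: P(data | r = 1) = (1/6)(1/6)(1/6)(5/6) = 0.003858; P(data | r = 2) = (2/6)(2/6)(2/6)(4/6) = 0.024691; P(data | r = 3) = (3/6)(3/6)(3/6)(3/6) = 0.0625; P(data | r = 4) = (4/6)(4/6)(4/6)(2/6) = 0.098765; P(data | r = 5) = (5/6)(5/6)(5/6)(1/6) = 0.096451.
Weighting by the prior gives 1/5 · 0.003858 = 0.0007716, 1/5 · 0.024691 = 0.0049383, 1/5 · 0.0625 = 0.0125, 1/5 · 0.098765 = 0.019753, 1/5 · 0.096451 = 0.01929; these sum to 0.057253.
Hence P(r = 4 | data) = (0.019753) / (0.057253) = 0.34501.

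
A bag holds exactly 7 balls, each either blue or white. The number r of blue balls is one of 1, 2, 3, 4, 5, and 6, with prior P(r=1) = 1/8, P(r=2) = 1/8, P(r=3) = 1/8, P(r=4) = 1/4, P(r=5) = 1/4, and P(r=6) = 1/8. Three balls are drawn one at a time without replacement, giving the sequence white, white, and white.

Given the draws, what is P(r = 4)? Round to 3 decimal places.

For each hypothesis, P(data | H) works out to: P(data | r = 1) = (6/7)(5/6)(4/5) = 4/7; P(data | r = 2) = (5/7)(4/6)(3/5) = 2/7; P(data | r = 3) = (4/7)(3/6)(2/5) = 4/35; P(data | r = 4) = (3/7)(2/6)(1/5) = 1/35; P(data | r = 5) = (2/7)(1/6)(0/5) = 0; P(data | r = 6) = (1/7)(0/6) = 0.
The prior-weighted likelihoods are 1/8 · 4/7 = 1/14, 1/8 · 2/7 = 1/28, 1/8 · 4/35 = 1/70, 1/4 · 1/35 = 1/140, 1/4 · 0 = 0, 1/8 · 0 = 0; these sum to 9/70.
Hence P(r = 4 | data) = (1/140) / (9/70) = 1/18.

0.056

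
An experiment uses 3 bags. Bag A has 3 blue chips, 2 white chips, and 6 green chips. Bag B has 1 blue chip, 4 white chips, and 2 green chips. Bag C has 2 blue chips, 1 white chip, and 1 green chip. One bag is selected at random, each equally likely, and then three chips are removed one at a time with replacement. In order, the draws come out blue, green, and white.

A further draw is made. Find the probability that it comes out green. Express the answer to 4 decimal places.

Compute the likelihood of the observed sequence for each case: P(data | bag A) = (3/11)(6/11)(2/11) = 0.027047; P(data | bag B) = (1/7)(2/7)(4/7) = 0.023324; P(data | bag C) = (2/4)(1/4)(1/4) = 0.03125.
Multiplying each by its prior: 1/3 · 0.027047 = 0.0090158, 1/3 · 0.023324 = 0.0077745, 1/3 · 0.03125 = 0.010417; these sum to 0.027207.
Normalising, the posterior is P(bag A | data) = 0.33138, P(bag B | data) = 0.28576, P(bag C | data) = 0.38287.
Averaging over the posterior, P(green next | data) = (6/11)(0.33138) + (2/7)(0.28576) + (1/4)(0.38287) = 0.35811.

0.3581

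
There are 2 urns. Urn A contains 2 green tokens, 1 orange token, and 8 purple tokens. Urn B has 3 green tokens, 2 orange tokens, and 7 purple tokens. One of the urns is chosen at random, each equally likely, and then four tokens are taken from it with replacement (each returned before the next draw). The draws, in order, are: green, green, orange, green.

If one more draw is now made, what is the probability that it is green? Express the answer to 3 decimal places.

0.238

Compute the likelihood of the observed sequence for each case: P(data | urn A) = (2/11)(2/11)(1/11)(2/11) = 0.00054641; P(data | urn B) = (3/12)(3/12)(2/12)(3/12) = 0.0026042.
Weighting by the prior gives 1/2 · 0.00054641 = 0.00027321, 1/2 · 0.0026042 = 0.0013021; summing to 0.0015753.
Dividing through by the total gives posterior P(urn A | data) = 0.17343, P(urn B | data) = 0.82657.
Averaging over the posterior, P(green next | data) = (2/11)(0.17343) + (1/4)(0.82657) = 0.23818.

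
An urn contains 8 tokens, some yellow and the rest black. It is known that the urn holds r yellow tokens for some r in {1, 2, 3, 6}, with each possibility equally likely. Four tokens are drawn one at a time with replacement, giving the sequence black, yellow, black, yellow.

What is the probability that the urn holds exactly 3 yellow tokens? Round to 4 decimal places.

Compute the likelihood of the observed sequence for each case: P(data | r = 1) = (7/8)(1/8)(7/8)(1/8) = 0.011963; P(data | r = 2) = (6/8)(2/8)(6/8)(2/8) = 0.035156; P(data | r = 3) = (5/8)(3/8)(5/8)(3/8) = 0.054932; P(data | r = 6) = (2/8)(6/8)(2/8)(6/8) = 0.035156.
Multiplying each by its prior: 1/4 · 0.011963 = 0.0029907, 1/4 · 0.035156 = 0.0087891, 1/4 · 0.054932 = 0.013733, 1/4 · 0.035156 = 0.0087891; with total 0.034302.
By Bayes' rule, P(r = 3 | data) = (0.013733) / (0.034302) = 0.40036.

0.4004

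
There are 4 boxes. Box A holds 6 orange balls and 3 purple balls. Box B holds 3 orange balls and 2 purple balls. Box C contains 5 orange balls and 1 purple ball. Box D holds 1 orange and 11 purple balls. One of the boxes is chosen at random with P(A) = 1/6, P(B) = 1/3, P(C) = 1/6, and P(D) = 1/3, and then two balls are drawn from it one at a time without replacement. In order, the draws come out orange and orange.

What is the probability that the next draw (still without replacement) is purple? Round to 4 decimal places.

Compute the likelihood of the observed sequence for each case: P(data | box A) = (6/9)(5/8) = 5/12; P(data | box B) = (3/5)(2/4) = 3/10; P(data | box C) = (5/6)(4/5) = 2/3; P(data | box D) = (1/12)(0/11) = 0.
Multiplying each by its prior: 1/6 · 5/12 = 5/72, 1/3 · 3/10 = 1/10, 1/6 · 2/3 = 1/9, 1/3 · 0 = 0; summing to 101/360.
The posterior is then P(box A | data) = 25/101, P(box B | data) = 36/101, P(box C | data) = 40/101, P(box D | data) = 0.
Averaging over the posterior, P(purple next | data) = (3/7)(25/101) + (2/3)(36/101) + (1/4)(40/101) = 313/707.

0.4427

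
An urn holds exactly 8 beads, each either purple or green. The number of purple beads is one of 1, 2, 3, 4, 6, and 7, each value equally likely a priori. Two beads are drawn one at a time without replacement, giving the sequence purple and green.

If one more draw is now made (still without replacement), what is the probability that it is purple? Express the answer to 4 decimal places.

0.4638

Under each hypothesis, the probability of the observed sequence is: P(data | r = 1) = (1/8)(7/7) = 1/8; P(data | r = 2) = (2/8)(6/7) = 3/14; P(data | r = 3) = (3/8)(5/7) = 15/56; P(data | r = 4) = (4/8)(4/7) = 2/7; P(data | r = 6) = (6/8)(2/7) = 3/14; P(data | r = 7) = (7/8)(1/7) = 1/8.
Weighting by the prior gives 1/6 · 1/8 = 1/48, 1/6 · 3/14 = 1/28, 1/6 · 15/56 = 5/112, 1/6 · 2/7 = 1/21, 1/6 · 3/14 = 1/28, 1/6 · 1/8 = 1/48; summing to 23/112.
The posterior is then P(r = 1 | data) = 7/69, P(r = 2 | data) = 4/23, P(r = 3 | data) = 5/23, P(r = 4 | data) = 16/69, P(r = 6 | data) = 4/23, P(r = 7 | data) = 7/69.
The predictive probability is P(purple next | data) = (0)(7/69) + (1/6)(4/23) + (1/3)(5/23) + (1/2)(16/69) + (5/6)(4/23) + (1)(7/69) = 32/69.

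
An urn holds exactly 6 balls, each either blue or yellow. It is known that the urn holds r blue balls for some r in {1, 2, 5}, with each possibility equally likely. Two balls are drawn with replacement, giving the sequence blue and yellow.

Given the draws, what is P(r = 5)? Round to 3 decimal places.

For each hypothesis, P(data | H) works out to: P(data | r = 1) = (1/6)(5/6) = 5/36; P(data | r = 2) = (2/6)(4/6) = 2/9; P(data | r = 5) = (5/6)(1/6) = 5/36.
Weighting by the prior gives 1/3 · 5/36 = 5/108, 1/3 · 2/9 = 2/27, 1/3 · 5/36 = 5/108; these sum to 1/6.
So P(r = 5 | data) = (5/108) / (1/6) = 5/18.

0.278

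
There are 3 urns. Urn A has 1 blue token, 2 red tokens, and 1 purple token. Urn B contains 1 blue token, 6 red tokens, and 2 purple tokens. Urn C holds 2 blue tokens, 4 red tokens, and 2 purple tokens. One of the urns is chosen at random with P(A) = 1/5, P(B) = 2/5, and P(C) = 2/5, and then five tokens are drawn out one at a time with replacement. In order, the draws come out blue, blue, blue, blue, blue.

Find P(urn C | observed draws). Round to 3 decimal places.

Under each hypothesis, the probability of the observed sequence is: P(data | urn A) = (1/4)(1/4)(1/4)(1/4)(1/4) = 0.00097656; P(data | urn B) = (1/9)(1/9)(1/9)(1/9)(1/9) = 1.6935e-05; P(data | urn C) = (2/8)(2/8)(2/8)(2/8)(2/8) = 0.00097656.
Multiplying each by its prior: 1/5 · 0.00097656 = 0.00019531, 2/5 · 1.6935e-05 = 6.774e-06, 2/5 · 0.00097656 = 0.00039063; summing to 0.00059271.
Therefore the posterior P(urn C | data) = (0.00039063) / (0.00059271) = 0.65905.

0.659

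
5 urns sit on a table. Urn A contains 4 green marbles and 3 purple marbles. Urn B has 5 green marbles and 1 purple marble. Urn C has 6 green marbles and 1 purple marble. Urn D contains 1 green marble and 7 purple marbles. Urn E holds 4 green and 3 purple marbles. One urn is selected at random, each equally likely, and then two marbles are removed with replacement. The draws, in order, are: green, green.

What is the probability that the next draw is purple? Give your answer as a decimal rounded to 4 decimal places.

The likelihood of the observed sequence under each hypothesis: P(data | urn A) = (4/7)(4/7) = 0.32653; P(data | urn B) = (5/6)(5/6) = 0.69444; P(data | urn C) = (6/7)(6/7) = 0.73469; P(data | urn D) = (1/8)(1/8) = 0.015625; P(data | urn E) = (4/7)(4/7) = 0.32653.
The prior-weighted likelihoods are 1/5 · 0.32653 = 0.065306, 1/5 · 0.69444 = 0.13889, 1/5 · 0.73469 = 0.14694, 1/5 · 0.015625 = 0.003125, 1/5 · 0.32653 = 0.065306; with total 0.41956.
Dividing through by the total gives posterior P(urn A | data) = 0.15565, P(urn B | data) = 0.33103, P(urn C | data) = 0.35022, P(urn D | data) = 0.0074482, P(urn E | data) = 0.15565.
So P(purple next | data) = Σ P(purple next | H) P(H | data) = (3/7)(0.15565) + (1/6)(0.33103) + (1/7)(0.35022) + (7/8)(0.0074482) + (3/7)(0.15565) = 0.24514.

0.2451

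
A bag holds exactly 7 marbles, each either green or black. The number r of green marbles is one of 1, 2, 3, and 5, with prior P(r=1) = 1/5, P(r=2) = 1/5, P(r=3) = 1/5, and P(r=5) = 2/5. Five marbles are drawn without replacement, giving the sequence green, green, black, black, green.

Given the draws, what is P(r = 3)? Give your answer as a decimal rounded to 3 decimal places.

The likelihood of the observed sequence under each hypothesis: P(data | r = 1) = (1/7)(0/6) = 0; P(data | r = 2) = (2/7)(1/6)(5/5)(4/4)(0/3) = 0; P(data | r = 3) = (3/7)(2/6)(4/5)(3/4)(1/3) = 1/35; P(data | r = 5) = (5/7)(4/6)(2/5)(1/4)(3/3) = 1/21.
The prior-weighted likelihoods are 1/5 · 0 = 0, 1/5 · 0 = 0, 1/5 · 1/35 = 1/175, 2/5 · 1/21 = 2/105; these sum to 13/525.
By Bayes' rule, P(r = 3 | data) = (1/175) / (13/525) = 3/13.

0.231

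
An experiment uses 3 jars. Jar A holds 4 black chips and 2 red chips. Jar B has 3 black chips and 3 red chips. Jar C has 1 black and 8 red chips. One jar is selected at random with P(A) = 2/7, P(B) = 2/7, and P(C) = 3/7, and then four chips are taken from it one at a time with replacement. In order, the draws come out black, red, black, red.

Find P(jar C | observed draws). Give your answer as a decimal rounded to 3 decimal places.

The likelihood of the observed sequence under each hypothesis: P(data | jar A) = (4/6)(2/6)(4/6)(2/6) = 0.049383; P(data | jar B) = (3/6)(3/6)(3/6)(3/6) = 0.0625; P(data | jar C) = (1/9)(8/9)(1/9)(8/9) = 0.0097546.
Multiplying each by its prior: 2/7 · 0.049383 = 0.014109, 2/7 · 0.0625 = 0.017857, 3/7 · 0.0097546 = 0.0041805; these sum to 0.036147.
So P(jar C | data) = (0.0041805) / (0.036147) = 0.11565.

0.116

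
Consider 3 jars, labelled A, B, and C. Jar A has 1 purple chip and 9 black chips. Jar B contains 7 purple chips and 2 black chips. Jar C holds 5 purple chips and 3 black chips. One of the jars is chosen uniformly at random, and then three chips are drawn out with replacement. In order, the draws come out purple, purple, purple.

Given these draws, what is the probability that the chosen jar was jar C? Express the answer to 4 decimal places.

0.3411

For each hypothesis, P(data | H) works out to: P(data | jar A) = (1/10)(1/10)(1/10) = 0.001; P(data | jar B) = (7/9)(7/9)(7/9) = 0.47051; P(data | jar C) = (5/8)(5/8)(5/8) = 0.24414.
Weighting by the prior gives 1/3 · 0.001 = 0.00033333, 1/3 · 0.47051 = 0.15684, 1/3 · 0.24414 = 0.08138; summing to 0.23855.
So P(jar C | data) = (0.08138) / (0.23855) = 0.34115.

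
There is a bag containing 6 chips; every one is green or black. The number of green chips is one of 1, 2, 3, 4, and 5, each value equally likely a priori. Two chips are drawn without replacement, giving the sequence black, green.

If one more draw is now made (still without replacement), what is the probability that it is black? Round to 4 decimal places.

Compute the likelihood of the observed sequence for each case: P(data | r = 1) = (5/6)(1/5) = 1/6; P(data | r = 2) = (4/6)(2/5) = 4/15; P(data | r = 3) = (3/6)(3/5) = 3/10; P(data | r = 4) = (2/6)(4/5) = 4/15; P(data | r = 5) = (1/6)(5/5) = 1/6.
Weighting by the prior gives 1/5 · 1/6 = 1/30, 1/5 · 4/15 = 4/75, 1/5 · 3/10 = 3/50, 1/5 · 4/15 = 4/75, 1/5 · 1/6 = 1/30; these sum to 7/30.
The posterior is then P(r = 1 | data) = 1/7, P(r = 2 | data) = 8/35, P(r = 3 | data) = 9/35, P(r = 4 | data) = 8/35, P(r = 5 | data) = 1/7.
The predictive probability is P(black next | data) = (1)(1/7) + (3/4)(8/35) + (1/2)(9/35) + (1/4)(8/35) + (0)(1/7) = 1/2.

0.5000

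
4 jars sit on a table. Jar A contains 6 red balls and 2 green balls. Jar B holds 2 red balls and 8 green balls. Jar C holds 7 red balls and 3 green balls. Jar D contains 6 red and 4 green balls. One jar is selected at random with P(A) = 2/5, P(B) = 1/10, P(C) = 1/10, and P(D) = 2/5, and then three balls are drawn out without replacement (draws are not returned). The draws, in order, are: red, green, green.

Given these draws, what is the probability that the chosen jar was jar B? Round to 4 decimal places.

Compute the likelihood of the observed sequence for each case: P(data | jar A) = (6/8)(2/7)(1/6) = 0.035714; P(data | jar B) = (2/10)(8/9)(7/8) = 0.15556; P(data | jar C) = (7/10)(3/9)(2/8) = 0.058333; P(data | jar D) = (6/10)(4/9)(3/8) = 0.1.
The prior-weighted likelihoods are 2/5 · 0.035714 = 0.014286, 1/10 · 0.15556 = 0.015556, 1/10 · 0.058333 = 0.0058333, 2/5 · 0.1 = 0.04; with total 0.075675.
Hence P(jar B | data) = (0.015556) / (0.075675) = 0.20556.

0.2056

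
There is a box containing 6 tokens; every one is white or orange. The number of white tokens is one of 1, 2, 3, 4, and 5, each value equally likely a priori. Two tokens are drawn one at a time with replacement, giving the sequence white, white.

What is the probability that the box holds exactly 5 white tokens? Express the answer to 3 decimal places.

0.455

Compute the likelihood of the observed sequence for each case: P(data | r = 1) = (1/6)(1/6) = 1/36; P(data | r = 2) = (2/6)(2/6) = 1/9; P(data | r = 3) = (3/6)(3/6) = 1/4; P(data | r = 4) = (4/6)(4/6) = 4/9; P(data | r = 5) = (5/6)(5/6) = 25/36.
The prior-weighted likelihoods are 1/5 · 1/36 = 1/180, 1/5 · 1/9 = 1/45, 1/5 · 1/4 = 1/20, 1/5 · 4/9 = 4/45, 1/5 · 25/36 = 5/36; with total 11/36.
By Bayes' rule, P(r = 5 | data) = (5/36) / (11/36) = 5/11.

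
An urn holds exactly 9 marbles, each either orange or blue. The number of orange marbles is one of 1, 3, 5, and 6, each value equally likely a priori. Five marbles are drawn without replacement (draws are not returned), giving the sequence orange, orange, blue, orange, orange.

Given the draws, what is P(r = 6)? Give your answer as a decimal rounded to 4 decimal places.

0.6923

For each hypothesis, P(data | H) works out to: P(data | r = 1) = (1/9)(0/8) = 0; P(data | r = 3) = (3/9)(2/8)(6/7)(1/6)(0/5) = 0; P(data | r = 5) = (5/9)(4/8)(4/7)(3/6)(2/5) = 2/63; P(data | r = 6) = (6/9)(5/8)(3/7)(4/6)(3/5) = 1/14.
Weighting by the prior gives 1/4 · 0 = 0, 1/4 · 0 = 0, 1/4 · 2/63 = 1/126, 1/4 · 1/14 = 1/56; summing to 13/504.
By Bayes' rule, P(r = 6 | data) = (1/56) / (13/504) = 9/13.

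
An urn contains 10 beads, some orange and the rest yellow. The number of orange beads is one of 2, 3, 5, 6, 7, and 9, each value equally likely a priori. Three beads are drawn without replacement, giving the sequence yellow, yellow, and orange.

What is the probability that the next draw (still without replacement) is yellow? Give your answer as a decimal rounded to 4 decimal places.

0.5651

For each hypothesis, P(data | H) works out to: P(data | r = 2) = (8/10)(7/9)(2/8) = 0.15556; P(data | r = 3) = (7/10)(6/9)(3/8) = 0.175; P(data | r = 5) = (5/10)(4/9)(5/8) = 0.13889; P(data | r = 6) = (4/10)(3/9)(6/8) = 0.1; P(data | r = 7) = (3/10)(2/9)(7/8) = 0.058333; P(data | r = 9) = (1/10)(0/9) = 0.
Multiplying each by its prior: 1/6 · 0.15556 = 0.025926, 1/6 · 0.175 = 0.029167, 1/6 · 0.13889 = 0.023148, 1/6 · 0.1 = 0.016667, 1/6 · 0.058333 = 0.0097222, 1/6 · 0 = 0; summing to 0.10463.
Normalising, the posterior is P(r = 2 | data) = 0.24779, P(r = 3 | data) = 0.27876, P(r = 5 | data) = 0.22124, P(r = 6 | data) = 0.15929, P(r = 7 | data) = 0.09292, P(r = 9 | data) = 0.
So P(yellow next | data) = Σ P(yellow next | H) P(H | data) = (6/7)(0.24779) + (5/7)(0.27876) + (3/7)(0.22124) + (2/7)(0.15929) + (1/7)(0.09292) = 0.56511.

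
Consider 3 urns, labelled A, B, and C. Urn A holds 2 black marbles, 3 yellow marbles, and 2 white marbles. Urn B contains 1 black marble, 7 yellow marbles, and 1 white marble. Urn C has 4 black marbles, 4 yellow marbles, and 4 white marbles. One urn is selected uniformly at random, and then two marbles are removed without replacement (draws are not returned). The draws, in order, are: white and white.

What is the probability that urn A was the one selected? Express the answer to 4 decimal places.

0.3438

For each hypothesis, P(data | H) works out to: P(data | urn A) = (2/7)(1/6) = 1/21; P(data | urn B) = (1/9)(0/8) = 0; P(data | urn C) = (4/12)(3/11) = 1/11.
Weighting by the prior gives 1/3 · 1/21 = 1/63, 1/3 · 0 = 0, 1/3 · 1/11 = 1/33; with total 32/693.
Therefore the posterior P(urn A | data) = (1/63) / (32/693) = 11/32.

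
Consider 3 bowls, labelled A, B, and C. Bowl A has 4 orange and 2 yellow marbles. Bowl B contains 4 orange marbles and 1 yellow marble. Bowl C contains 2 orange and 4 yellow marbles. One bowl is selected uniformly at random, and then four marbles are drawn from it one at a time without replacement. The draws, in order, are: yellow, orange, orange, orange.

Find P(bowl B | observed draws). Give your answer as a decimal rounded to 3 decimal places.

The likelihood of the observed sequence under each hypothesis: P(data | bowl A) = (2/6)(4/5)(3/4)(2/3) = 2/15; P(data | bowl B) = (1/5)(4/4)(3/3)(2/2) = 1/5; P(data | bowl C) = (4/6)(2/5)(1/4)(0/3) = 0.
Weighting by the prior gives 1/3 · 2/15 = 2/45, 1/3 · 1/5 = 1/15, 1/3 · 0 = 0; these sum to 1/9.
Hence P(bowl B | data) = (1/15) / (1/9) = 3/5.

0.600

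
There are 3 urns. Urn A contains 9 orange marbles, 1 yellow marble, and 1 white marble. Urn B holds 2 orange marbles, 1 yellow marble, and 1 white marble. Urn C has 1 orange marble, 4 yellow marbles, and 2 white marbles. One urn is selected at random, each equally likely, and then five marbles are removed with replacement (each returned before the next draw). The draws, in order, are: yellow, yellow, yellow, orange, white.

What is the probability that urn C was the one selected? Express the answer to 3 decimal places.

0.791

Compute the likelihood of the observed sequence for each case: P(data | urn A) = (1/11)(1/11)(1/11)(9/11)(1/11) = 5.5883e-05; P(data | urn B) = (1/4)(1/4)(1/4)(2/4)(1/4) = 0.0019531; P(data | urn C) = (4/7)(4/7)(4/7)(1/7)(2/7) = 0.0076159.
Multiplying each by its prior: 1/3 · 5.5883e-05 = 1.8628e-05, 1/3 · 0.0019531 = 0.00065104, 1/3 · 0.0076159 = 0.0025386; with total 0.0032083.
By Bayes' rule, P(urn C | data) = (0.0025386) / (0.0032083) = 0.79127.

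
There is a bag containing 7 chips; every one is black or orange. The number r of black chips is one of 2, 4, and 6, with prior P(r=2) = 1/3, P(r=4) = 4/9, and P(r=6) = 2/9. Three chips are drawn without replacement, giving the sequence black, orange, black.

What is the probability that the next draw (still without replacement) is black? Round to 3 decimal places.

The likelihood of the observed sequence under each hypothesis: P(data | r = 2) = (2/7)(5/6)(1/5) = 1/21; P(data | r = 4) = (4/7)(3/6)(3/5) = 6/35; P(data | r = 6) = (6/7)(1/6)(5/5) = 1/7.
The prior-weighted likelihoods are 1/3 · 1/21 = 1/63, 4/9 · 6/35 = 8/105, 2/9 · 1/7 = 2/63; summing to 13/105.
Normalising, the posterior is P(r = 2 | data) = 5/39, P(r = 4 | data) = 8/13, P(r = 6 | data) = 10/39.
Averaging over the posterior, P(black next | data) = (0)(5/39) + (1/2)(8/13) + (1)(10/39) = 22/39.

0.564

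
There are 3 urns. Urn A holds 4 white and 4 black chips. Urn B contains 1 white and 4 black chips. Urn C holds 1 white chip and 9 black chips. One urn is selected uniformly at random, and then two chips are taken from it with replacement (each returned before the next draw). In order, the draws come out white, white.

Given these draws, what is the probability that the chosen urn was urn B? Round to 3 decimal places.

The likelihood of the observed sequence under each hypothesis: P(data | urn A) = (4/8)(4/8) = 1/4; P(data | urn B) = (1/5)(1/5) = 1/25; P(data | urn C) = (1/10)(1/10) = 1/100.
Weighting by the prior gives 1/3 · 1/4 = 1/12, 1/3 · 1/25 = 1/75, 1/3 · 1/100 = 1/300; summing to 1/10.
Hence P(urn B | data) = (1/75) / (1/10) = 2/15.

0.133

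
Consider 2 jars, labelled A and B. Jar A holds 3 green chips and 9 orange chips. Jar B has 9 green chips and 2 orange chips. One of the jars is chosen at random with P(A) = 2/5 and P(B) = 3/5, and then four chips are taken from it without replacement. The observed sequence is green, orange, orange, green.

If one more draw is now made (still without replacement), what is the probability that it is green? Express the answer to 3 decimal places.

Under each hypothesis, the probability of the observed sequence is: P(data | jar A) = (3/12)(9/11)(8/10)(2/9) = 2/55; P(data | jar B) = (9/11)(2/10)(1/9)(8/8) = 1/55.
The prior-weighted likelihoods are 2/5 · 2/55 = 4/275, 3/5 · 1/55 = 3/275; these sum to 7/275.
The posterior is then P(jar A | data) = 4/7, P(jar B | data) = 3/7.
The predictive probability is P(green next | data) = (1/8)(4/7) + (1)(3/7) = 1/2.

0.500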